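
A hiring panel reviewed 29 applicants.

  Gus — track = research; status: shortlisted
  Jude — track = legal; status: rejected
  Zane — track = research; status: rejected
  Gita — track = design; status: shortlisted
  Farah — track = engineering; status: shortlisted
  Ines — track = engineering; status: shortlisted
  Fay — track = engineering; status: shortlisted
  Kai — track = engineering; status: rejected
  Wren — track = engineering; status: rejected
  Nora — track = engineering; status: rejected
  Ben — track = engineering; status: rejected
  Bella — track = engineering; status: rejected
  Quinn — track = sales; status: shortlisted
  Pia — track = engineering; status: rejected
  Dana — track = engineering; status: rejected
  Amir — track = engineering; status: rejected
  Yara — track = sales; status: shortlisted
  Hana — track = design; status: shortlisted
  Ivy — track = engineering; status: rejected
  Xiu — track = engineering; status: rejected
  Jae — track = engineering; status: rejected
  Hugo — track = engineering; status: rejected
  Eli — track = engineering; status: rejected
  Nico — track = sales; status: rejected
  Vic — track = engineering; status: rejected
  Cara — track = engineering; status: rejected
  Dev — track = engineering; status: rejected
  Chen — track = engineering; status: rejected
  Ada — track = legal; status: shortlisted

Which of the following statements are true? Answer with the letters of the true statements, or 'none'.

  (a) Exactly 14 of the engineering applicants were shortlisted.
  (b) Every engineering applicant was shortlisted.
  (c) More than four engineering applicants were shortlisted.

none

|A| = 20, |A ∩ B| = 3, |A ∖ B| = 17.
(a) |A ∩ B| = 14: fails.
(b) A ⊆ B, i.e. every element of A is in B (|A ∖ B| = 0): fails.
(c) |A ∩ B| > 4: fails.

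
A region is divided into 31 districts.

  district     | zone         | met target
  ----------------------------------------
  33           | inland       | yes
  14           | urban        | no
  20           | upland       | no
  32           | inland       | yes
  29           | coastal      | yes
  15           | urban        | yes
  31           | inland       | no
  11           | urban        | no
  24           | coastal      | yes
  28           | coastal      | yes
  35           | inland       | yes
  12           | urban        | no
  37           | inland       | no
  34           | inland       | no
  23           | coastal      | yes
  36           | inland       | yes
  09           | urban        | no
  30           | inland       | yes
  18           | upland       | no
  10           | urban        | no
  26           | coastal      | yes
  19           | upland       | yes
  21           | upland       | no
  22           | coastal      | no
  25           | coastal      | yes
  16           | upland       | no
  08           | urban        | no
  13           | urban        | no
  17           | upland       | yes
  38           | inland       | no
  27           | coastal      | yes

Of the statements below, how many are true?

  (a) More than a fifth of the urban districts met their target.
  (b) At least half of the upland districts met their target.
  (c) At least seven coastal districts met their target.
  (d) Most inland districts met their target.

(a) urban: |A| = 8, |A ∩ B| = 1; needs |A ∩ B| / |A| > 1/5 — false.
(b) upland: |A| = 6, |A ∩ B| = 2; needs |A ∩ B| ≥ |A ∖ B| — false.
(c) coastal: |A| = 8, |A ∩ B| = 7; needs |A ∩ B| ≥ 7 — true.
(d) inland: |A| = 9, |A ∩ B| = 5; needs |A ∩ B| > |A ∖ B| — true.

2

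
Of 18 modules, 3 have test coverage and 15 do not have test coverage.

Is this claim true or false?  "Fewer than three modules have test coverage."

False

Truth condition: |A ∩ B| < 3.
|A| = 18, |A ∩ B| = 3, |A ∖ B| = 15.
|A ∩ B| = 3, so the statement is false.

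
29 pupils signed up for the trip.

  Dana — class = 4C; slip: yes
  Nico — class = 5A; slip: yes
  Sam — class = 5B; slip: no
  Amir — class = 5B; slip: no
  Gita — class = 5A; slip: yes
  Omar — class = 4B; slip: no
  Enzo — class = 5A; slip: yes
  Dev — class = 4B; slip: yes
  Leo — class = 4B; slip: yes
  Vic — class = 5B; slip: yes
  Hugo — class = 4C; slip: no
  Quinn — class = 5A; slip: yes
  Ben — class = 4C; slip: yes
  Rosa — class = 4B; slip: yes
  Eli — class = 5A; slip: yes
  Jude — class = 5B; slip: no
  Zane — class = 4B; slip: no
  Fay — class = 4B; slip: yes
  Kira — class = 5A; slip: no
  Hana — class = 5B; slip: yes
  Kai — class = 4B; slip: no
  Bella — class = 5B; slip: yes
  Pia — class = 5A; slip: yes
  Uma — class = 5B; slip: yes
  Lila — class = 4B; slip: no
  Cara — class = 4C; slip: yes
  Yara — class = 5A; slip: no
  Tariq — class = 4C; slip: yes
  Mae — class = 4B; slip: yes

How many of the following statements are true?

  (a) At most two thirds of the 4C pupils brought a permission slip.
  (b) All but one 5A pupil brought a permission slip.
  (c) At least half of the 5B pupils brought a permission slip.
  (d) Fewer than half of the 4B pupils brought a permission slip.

1

(a) 4C: |A| = 5, |A ∩ B| = 4; needs |A ∩ B| / |A| ≤ 2/3 — false.
(b) 5A: |A| = 8, |A ∩ B| = 6; needs |A ∖ B| = 1 — false.
(c) 5B: |A| = 7, |A ∩ B| = 4; needs |A ∩ B| ≥ |A ∖ B| — true.
(d) 4B: |A| = 9, |A ∩ B| = 5; needs |A ∩ B| < |A ∖ B| — false.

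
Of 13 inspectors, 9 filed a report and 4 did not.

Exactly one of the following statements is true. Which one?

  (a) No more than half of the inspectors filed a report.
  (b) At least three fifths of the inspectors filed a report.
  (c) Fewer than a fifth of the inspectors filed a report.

(b)

|A| = 13, |A ∩ B| = 9, |A ∖ B| = 4.
(a) requires |A ∩ B| ≤ |A ∖ B|: false.
(b) requires |A ∩ B| / |A| ≥ 3/5: true.
(c) requires |A ∩ B| / |A| < 1/5: false.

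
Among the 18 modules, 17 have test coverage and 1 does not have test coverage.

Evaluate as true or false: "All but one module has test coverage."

'All but one module has test coverage' holds iff |A ∖ B| = 1.
|A| = 18, |A ∩ B| = 17, |A ∖ B| = 1.
|A ∖ B| = 1, so the statement is true.

True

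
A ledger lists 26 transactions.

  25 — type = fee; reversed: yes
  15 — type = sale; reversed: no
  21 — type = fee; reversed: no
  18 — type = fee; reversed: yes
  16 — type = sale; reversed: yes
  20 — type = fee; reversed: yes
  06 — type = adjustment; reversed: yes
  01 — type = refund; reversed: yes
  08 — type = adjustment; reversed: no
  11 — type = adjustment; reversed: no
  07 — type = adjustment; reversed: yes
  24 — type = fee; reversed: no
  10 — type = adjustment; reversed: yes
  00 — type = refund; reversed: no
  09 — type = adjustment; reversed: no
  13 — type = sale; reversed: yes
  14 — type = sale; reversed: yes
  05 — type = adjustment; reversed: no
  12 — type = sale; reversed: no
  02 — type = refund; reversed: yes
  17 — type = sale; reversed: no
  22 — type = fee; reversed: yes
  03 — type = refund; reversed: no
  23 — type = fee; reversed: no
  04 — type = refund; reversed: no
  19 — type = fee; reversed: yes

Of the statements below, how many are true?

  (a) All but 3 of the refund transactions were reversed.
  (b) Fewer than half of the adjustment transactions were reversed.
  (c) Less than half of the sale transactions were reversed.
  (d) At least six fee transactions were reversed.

2

(a) refund: |A| = 5, |A ∩ B| = 2; needs |A ∖ B| = 3 — true.
(b) adjustment: |A| = 7, |A ∩ B| = 3; needs |A ∩ B| < |A ∖ B| — true.
(c) sale: |A| = 6, |A ∩ B| = 3; needs |A ∩ B| < |A ∖ B| — false.
(d) fee: |A| = 8, |A ∩ B| = 5; needs |A ∩ B| ≥ 6 — false.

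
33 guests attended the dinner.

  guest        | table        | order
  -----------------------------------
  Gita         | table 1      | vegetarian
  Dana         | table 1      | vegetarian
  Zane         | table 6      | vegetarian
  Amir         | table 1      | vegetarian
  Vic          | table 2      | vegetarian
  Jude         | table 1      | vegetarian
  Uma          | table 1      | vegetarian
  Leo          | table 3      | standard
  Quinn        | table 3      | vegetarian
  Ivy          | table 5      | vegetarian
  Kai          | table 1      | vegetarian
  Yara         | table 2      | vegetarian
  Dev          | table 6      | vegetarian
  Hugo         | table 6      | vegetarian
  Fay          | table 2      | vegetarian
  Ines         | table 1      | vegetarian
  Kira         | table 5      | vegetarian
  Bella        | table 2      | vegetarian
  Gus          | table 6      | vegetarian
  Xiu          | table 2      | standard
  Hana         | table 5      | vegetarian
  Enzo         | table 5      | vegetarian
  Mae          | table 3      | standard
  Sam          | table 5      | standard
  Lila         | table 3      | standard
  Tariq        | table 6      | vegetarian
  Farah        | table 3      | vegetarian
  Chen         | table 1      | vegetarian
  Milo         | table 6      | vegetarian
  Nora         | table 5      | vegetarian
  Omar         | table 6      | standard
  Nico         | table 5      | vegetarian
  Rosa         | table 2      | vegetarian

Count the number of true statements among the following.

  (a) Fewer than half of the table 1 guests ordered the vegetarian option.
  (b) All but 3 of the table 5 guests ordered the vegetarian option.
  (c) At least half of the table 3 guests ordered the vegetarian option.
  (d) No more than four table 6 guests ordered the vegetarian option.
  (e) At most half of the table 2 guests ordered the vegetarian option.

0

(a) table 1: |A| = 8, |A ∩ B| = 8; needs |A ∩ B| < |A ∖ B| — false.
(b) table 5: |A| = 7, |A ∩ B| = 6; needs |A ∖ B| = 3 — false.
(c) table 3: |A| = 5, |A ∩ B| = 2; needs |A ∩ B| ≥ |A ∖ B| — false.
(d) table 6: |A| = 7, |A ∩ B| = 6; needs |A ∩ B| ≤ 4 — false.
(e) table 2: |A| = 6, |A ∩ B| = 5; needs |A ∩ B| ≤ |A ∖ B| — false.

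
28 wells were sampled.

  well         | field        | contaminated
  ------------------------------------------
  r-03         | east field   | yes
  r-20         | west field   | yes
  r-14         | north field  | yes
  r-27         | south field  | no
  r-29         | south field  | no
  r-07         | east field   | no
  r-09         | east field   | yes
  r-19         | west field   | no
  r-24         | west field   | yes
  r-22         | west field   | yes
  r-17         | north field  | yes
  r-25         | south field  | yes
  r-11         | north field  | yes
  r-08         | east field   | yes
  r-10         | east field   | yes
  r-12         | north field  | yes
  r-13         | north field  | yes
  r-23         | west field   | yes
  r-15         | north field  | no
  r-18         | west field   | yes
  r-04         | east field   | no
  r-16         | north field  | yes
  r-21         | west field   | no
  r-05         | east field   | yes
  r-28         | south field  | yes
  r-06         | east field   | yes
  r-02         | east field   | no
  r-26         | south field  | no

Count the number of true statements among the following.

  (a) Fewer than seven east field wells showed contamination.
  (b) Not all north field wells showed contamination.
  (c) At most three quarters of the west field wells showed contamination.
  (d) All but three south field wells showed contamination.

(a) east field: |A| = 9, |A ∩ B| = 6; needs |A ∩ B| < 7 — true.
(b) north field: |A| = 7, |A ∩ B| = 6; needs A ⊄ B (|A ∖ B| ≥ 1) — true.
(c) west field: |A| = 7, |A ∩ B| = 5; needs |A ∩ B| / |A| ≤ 3/4 — true.
(d) south field: |A| = 5, |A ∩ B| = 2; needs |A ∖ B| = 3 — true.

4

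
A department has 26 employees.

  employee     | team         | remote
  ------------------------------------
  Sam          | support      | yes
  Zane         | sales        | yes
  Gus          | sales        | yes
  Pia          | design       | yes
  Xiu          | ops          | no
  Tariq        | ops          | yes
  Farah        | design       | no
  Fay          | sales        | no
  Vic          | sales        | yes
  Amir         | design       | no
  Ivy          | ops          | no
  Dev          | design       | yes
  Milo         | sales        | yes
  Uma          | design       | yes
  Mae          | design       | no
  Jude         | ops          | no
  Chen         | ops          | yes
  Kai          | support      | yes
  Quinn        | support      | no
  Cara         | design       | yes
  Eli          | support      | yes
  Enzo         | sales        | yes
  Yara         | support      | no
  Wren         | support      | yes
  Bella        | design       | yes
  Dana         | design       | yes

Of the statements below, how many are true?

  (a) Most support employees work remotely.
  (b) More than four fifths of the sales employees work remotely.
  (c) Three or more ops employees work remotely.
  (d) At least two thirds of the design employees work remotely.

(a) support: |A| = 6, |A ∩ B| = 4; needs |A ∩ B| > |A ∖ B| — true.
(b) sales: |A| = 6, |A ∩ B| = 5; needs |A ∩ B| / |A| > 4/5 — true.
(c) ops: |A| = 5, |A ∩ B| = 2; needs |A ∩ B| ≥ 3 — false.
(d) design: |A| = 9, |A ∩ B| = 6; needs |A ∩ B| / |A| ≥ 2/3 — true.

3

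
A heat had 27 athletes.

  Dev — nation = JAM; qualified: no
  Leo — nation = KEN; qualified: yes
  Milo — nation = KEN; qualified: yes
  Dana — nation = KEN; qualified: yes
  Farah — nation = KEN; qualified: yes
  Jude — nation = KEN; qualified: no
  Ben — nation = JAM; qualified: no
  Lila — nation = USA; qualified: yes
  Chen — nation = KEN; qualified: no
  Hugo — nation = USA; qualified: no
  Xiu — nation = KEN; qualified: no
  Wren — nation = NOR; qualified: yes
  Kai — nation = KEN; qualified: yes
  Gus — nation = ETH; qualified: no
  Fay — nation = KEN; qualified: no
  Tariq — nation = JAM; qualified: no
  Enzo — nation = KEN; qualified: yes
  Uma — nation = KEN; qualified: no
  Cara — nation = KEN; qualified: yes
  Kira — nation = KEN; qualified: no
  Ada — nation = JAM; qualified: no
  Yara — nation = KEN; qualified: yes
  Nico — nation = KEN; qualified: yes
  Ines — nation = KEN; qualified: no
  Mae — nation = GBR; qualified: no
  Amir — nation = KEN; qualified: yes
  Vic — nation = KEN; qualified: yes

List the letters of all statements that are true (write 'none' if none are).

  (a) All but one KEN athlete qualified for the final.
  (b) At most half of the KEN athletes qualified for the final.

none

|A| = 18, |A ∩ B| = 11, |A ∖ B| = 7.
(a) |A ∖ B| = 1: fails.
(b) |A ∩ B| ≤ |A ∖ B|: fails.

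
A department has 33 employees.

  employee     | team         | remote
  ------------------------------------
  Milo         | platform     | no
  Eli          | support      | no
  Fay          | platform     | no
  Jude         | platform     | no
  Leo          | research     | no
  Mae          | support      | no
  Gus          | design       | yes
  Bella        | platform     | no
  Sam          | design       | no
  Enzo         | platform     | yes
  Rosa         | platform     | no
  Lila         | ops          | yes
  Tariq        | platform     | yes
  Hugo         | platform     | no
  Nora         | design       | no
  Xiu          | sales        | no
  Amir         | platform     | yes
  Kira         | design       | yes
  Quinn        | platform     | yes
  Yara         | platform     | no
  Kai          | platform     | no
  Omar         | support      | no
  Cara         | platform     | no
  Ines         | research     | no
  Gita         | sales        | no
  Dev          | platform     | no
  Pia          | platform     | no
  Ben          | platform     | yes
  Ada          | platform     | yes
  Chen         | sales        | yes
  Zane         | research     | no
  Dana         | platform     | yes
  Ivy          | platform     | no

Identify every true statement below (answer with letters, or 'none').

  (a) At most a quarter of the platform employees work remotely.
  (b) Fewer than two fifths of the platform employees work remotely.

(b)

|A| = 19, |A ∩ B| = 7, |A ∖ B| = 12.
(a) |A ∩ B| / |A| ≤ 1/4: fails.
(b) |A ∩ B| / |A| < 2/5: holds.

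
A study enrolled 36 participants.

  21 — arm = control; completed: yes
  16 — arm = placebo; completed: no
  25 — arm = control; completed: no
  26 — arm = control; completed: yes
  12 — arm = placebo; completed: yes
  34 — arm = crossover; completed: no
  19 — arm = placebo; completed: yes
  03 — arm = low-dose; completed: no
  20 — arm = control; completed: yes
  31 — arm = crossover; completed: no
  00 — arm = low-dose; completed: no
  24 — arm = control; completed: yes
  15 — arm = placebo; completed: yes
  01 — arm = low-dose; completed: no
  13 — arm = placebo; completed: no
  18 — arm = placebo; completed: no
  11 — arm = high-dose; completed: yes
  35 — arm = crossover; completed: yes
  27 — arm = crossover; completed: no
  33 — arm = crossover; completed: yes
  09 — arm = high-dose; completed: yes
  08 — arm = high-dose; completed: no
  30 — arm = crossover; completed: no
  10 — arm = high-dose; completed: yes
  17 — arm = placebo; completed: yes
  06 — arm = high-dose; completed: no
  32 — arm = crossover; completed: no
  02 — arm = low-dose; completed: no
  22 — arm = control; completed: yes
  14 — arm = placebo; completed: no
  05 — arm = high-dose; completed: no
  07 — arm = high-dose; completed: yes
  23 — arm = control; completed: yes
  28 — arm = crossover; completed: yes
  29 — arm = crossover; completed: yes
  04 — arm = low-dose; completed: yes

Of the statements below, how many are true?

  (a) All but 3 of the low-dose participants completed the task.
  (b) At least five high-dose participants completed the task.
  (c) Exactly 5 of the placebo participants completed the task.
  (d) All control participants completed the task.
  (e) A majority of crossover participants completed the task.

(a) low-dose: |A| = 5, |A ∩ B| = 1; needs |A ∖ B| = 3 — false.
(b) high-dose: |A| = 7, |A ∩ B| = 4; needs |A ∩ B| ≥ 5 — false.
(c) placebo: |A| = 8, |A ∩ B| = 4; needs |A ∩ B| = 5 — false.
(d) control: |A| = 7, |A ∩ B| = 6; needs A ⊆ B, i.e. every element of A is in B (|A ∖ B| = 0) — false.
(e) crossover: |A| = 9, |A ∩ B| = 4; needs |A ∩ B| > |A ∖ B| — false.

0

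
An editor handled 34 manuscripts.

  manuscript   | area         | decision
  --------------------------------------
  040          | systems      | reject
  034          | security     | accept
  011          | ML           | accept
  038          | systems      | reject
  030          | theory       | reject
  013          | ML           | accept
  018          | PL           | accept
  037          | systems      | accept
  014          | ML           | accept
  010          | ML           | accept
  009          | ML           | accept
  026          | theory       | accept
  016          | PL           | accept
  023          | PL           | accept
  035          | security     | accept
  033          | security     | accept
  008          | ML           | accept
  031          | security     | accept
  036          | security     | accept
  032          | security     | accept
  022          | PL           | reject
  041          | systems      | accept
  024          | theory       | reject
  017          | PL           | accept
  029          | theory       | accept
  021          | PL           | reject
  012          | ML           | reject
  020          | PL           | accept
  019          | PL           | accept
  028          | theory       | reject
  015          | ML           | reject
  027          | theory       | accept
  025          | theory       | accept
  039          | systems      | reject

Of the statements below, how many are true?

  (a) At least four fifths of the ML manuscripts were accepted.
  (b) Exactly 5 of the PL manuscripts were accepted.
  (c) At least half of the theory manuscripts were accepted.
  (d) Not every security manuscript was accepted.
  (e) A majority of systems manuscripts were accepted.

(a) ML: |A| = 8, |A ∩ B| = 6; needs |A ∩ B| / |A| ≥ 4/5 — false.
(b) PL: |A| = 8, |A ∩ B| = 6; needs |A ∩ B| = 5 — false.
(c) theory: |A| = 7, |A ∩ B| = 4; needs |A ∩ B| ≥ |A ∖ B| — true.
(d) security: |A| = 6, |A ∩ B| = 6; needs A ⊄ B (|A ∖ B| ≥ 1) — false.
(e) systems: |A| = 5, |A ∩ B| = 2; needs |A ∩ B| > |A ∖ B| — false.

1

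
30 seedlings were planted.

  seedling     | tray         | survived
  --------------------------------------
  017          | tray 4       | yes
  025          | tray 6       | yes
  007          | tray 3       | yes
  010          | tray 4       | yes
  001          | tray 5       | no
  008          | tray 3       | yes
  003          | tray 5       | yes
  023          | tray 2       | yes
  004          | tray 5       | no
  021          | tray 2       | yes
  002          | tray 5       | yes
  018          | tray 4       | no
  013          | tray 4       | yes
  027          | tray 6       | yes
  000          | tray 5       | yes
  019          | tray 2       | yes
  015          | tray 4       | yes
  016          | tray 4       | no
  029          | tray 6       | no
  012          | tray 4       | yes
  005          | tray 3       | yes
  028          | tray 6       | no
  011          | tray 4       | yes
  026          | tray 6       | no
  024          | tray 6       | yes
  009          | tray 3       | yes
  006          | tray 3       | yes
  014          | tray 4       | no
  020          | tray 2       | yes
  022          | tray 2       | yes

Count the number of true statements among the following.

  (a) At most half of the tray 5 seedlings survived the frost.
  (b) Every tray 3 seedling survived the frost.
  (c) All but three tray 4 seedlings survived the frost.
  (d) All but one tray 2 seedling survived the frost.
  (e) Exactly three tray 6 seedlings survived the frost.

(a) tray 5: |A| = 5, |A ∩ B| = 3; needs |A ∩ B| ≤ |A ∖ B| — false.
(b) tray 3: |A| = 5, |A ∩ B| = 5; needs A ⊆ B, i.e. every element of A is in B (|A ∖ B| = 0) — true.
(c) tray 4: |A| = 9, |A ∩ B| = 6; needs |A ∖ B| = 3 — true.
(d) tray 2: |A| = 5, |A ∩ B| = 5; needs |A ∖ B| = 1 — false.
(e) tray 6: |A| = 6, |A ∩ B| = 3; needs |A ∩ B| = 3 — true.

3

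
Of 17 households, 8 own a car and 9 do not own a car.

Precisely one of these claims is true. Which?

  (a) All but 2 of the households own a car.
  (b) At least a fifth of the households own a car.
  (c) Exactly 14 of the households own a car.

|A| = 17, |A ∩ B| = 8, |A ∖ B| = 9.
(a) requires |A ∖ B| = 2: false.
(b) requires |A ∩ B| / |A| ≥ 1/5: true.
(c) requires |A ∩ B| = 14: false.

(b)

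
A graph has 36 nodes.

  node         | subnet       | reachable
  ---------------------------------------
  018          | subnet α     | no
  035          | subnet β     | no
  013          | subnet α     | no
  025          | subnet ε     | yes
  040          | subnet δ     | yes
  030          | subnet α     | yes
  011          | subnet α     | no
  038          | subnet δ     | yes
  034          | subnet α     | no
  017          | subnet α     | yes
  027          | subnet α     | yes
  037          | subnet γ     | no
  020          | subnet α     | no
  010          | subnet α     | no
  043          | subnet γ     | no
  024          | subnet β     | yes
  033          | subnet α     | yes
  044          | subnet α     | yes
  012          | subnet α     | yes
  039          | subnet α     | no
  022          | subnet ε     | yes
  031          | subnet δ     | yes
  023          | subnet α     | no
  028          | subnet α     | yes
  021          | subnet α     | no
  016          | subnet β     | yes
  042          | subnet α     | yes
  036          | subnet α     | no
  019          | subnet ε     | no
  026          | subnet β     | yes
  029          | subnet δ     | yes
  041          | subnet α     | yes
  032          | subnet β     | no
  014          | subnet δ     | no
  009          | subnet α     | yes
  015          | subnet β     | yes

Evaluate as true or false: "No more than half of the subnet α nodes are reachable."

The determiner here denotes the relation: |A ∩ B| ≤ |A ∖ B|.
|A| = 20, |A ∩ B| = 10, |A ∖ B| = 10.
10 = 10, so the statement is true.

True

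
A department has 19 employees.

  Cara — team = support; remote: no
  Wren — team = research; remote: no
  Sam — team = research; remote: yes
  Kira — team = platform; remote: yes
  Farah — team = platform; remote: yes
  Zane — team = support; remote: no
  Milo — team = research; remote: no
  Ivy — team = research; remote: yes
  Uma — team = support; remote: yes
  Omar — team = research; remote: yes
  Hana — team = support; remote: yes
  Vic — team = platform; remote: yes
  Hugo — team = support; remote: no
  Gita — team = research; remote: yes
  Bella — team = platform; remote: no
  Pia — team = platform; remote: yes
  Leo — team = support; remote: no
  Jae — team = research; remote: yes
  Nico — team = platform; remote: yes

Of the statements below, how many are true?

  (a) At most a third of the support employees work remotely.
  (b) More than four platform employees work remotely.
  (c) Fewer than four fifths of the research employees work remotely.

3

(a) support: |A| = 6, |A ∩ B| = 2; needs |A ∩ B| / |A| ≤ 1/3 — true.
(b) platform: |A| = 6, |A ∩ B| = 5; needs |A ∩ B| > 4 — true.
(c) research: |A| = 7, |A ∩ B| = 5; needs |A ∩ B| / |A| < 4/5 — true.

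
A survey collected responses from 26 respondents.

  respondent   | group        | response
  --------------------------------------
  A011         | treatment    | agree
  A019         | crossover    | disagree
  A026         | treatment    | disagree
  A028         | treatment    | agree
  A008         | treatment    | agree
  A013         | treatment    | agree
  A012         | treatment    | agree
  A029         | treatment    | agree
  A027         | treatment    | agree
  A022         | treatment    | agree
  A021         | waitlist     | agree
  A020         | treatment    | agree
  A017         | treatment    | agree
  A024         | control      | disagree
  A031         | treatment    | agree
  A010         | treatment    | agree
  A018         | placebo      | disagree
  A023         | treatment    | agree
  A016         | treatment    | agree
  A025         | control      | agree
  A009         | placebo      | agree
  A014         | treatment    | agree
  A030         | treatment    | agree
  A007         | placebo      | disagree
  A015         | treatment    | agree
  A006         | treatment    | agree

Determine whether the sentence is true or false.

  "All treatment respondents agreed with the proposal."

The determiner here denotes the relation: A ⊆ B, i.e. every element of A is in B (|A ∖ B| = 0).
|A| = 19, |A ∩ B| = 18, |A ∖ B| = 1.
So the statement is false.

False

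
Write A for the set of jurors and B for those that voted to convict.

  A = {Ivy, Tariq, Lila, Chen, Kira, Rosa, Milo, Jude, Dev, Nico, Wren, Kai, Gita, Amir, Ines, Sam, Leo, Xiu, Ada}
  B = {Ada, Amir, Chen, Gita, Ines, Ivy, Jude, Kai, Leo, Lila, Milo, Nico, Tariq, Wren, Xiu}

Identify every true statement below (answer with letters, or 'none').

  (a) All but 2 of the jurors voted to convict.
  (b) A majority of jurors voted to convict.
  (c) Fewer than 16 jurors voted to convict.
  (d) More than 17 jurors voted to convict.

|A| = 19, |A ∩ B| = 15, |A ∖ B| = 4.
(a) |A ∖ B| = 2: fails.
(b) |A ∩ B| > |A ∖ B|: holds.
(c) |A ∩ B| < 16: holds.
(d) |A ∩ B| > 17: fails.

(b), (c)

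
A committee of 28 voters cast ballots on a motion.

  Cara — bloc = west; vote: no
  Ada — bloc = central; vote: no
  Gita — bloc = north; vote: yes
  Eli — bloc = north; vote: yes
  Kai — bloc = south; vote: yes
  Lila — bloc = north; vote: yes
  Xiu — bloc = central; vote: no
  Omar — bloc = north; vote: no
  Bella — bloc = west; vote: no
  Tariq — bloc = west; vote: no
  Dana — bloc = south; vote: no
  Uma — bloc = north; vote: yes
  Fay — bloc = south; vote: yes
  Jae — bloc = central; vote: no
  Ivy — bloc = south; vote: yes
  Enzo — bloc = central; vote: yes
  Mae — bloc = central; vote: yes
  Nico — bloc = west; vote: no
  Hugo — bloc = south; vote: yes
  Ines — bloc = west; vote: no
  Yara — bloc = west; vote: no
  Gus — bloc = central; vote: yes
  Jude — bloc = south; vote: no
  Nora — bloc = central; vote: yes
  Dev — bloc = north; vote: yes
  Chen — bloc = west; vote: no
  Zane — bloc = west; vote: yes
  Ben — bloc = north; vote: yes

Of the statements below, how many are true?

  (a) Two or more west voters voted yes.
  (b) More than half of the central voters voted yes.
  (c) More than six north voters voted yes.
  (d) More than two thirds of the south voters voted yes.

(a) west: |A| = 8, |A ∩ B| = 1; needs |A ∩ B| ≥ 2 — false.
(b) central: |A| = 7, |A ∩ B| = 4; needs |A ∩ B| > |A ∖ B| — true.
(c) north: |A| = 7, |A ∩ B| = 6; needs |A ∩ B| > 6 — false.
(d) south: |A| = 6, |A ∩ B| = 4; needs |A ∩ B| / |A| > 2/3 — false.

1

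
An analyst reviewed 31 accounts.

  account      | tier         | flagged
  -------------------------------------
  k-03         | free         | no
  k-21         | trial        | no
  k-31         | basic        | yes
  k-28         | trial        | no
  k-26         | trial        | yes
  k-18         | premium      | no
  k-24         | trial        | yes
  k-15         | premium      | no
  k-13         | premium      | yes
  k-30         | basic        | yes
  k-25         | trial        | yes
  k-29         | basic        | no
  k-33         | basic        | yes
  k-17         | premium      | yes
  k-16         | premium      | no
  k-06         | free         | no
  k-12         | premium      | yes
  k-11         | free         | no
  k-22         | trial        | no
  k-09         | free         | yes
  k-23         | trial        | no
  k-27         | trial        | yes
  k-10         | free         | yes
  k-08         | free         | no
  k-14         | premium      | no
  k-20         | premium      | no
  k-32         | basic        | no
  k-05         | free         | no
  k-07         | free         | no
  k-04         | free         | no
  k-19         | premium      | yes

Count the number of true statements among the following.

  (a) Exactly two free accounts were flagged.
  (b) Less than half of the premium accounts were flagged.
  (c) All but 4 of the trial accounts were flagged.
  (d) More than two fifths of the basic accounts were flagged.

4

(a) free: |A| = 9, |A ∩ B| = 2; needs |A ∩ B| = 2 — true.
(b) premium: |A| = 9, |A ∩ B| = 4; needs |A ∩ B| < |A ∖ B| — true.
(c) trial: |A| = 8, |A ∩ B| = 4; needs |A ∖ B| = 4 — true.
(d) basic: |A| = 5, |A ∩ B| = 3; needs |A ∩ B| / |A| > 2/5 — true.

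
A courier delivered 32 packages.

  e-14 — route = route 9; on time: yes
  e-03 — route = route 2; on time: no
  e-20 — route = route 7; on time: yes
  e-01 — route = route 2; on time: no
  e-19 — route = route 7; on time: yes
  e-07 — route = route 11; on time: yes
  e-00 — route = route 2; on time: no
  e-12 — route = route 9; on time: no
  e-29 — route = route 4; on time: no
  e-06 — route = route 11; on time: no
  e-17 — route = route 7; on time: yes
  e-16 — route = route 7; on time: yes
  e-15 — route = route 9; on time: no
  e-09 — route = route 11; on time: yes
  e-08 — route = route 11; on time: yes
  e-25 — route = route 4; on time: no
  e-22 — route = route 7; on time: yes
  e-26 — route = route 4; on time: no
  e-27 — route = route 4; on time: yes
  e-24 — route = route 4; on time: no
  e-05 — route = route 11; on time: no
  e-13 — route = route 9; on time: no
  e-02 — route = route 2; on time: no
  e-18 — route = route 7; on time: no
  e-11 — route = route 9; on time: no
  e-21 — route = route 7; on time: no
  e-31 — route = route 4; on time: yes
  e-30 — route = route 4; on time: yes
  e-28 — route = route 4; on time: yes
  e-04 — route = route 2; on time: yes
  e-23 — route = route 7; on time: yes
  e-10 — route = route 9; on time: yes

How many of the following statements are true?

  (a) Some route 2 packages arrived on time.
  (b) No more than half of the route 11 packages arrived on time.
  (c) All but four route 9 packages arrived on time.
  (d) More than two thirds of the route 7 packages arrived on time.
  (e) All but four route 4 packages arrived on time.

4

(a) route 2: |A| = 5, |A ∩ B| = 1; needs A ∩ B ≠ ∅ (|A ∩ B| ≥ 1) — true.
(b) route 11: |A| = 5, |A ∩ B| = 3; needs |A ∩ B| ≤ |A ∖ B| — false.
(c) route 9: |A| = 6, |A ∩ B| = 2; needs |A ∖ B| = 4 — true.
(d) route 7: |A| = 8, |A ∩ B| = 6; needs |A ∩ B| / |A| > 2/3 — true.
(e) route 4: |A| = 8, |A ∩ B| = 4; needs |A ∖ B| = 4 — true.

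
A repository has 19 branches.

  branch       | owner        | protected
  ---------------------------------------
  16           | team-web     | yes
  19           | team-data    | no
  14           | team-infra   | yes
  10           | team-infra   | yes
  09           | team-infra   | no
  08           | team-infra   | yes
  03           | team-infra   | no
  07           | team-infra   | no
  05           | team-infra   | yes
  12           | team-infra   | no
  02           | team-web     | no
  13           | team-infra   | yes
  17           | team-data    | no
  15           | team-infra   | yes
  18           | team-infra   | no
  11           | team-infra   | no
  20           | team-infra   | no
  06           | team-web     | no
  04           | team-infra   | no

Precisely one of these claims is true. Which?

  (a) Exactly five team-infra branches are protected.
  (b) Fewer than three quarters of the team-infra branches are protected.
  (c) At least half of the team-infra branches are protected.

|A| = 14, |A ∩ B| = 6, |A ∖ B| = 8.
(a) requires |A ∩ B| = 5: false.
(b) requires |A ∩ B| / |A| < 3/4: true.
(c) requires |A ∩ B| ≥ |A ∖ B|: false.

(b)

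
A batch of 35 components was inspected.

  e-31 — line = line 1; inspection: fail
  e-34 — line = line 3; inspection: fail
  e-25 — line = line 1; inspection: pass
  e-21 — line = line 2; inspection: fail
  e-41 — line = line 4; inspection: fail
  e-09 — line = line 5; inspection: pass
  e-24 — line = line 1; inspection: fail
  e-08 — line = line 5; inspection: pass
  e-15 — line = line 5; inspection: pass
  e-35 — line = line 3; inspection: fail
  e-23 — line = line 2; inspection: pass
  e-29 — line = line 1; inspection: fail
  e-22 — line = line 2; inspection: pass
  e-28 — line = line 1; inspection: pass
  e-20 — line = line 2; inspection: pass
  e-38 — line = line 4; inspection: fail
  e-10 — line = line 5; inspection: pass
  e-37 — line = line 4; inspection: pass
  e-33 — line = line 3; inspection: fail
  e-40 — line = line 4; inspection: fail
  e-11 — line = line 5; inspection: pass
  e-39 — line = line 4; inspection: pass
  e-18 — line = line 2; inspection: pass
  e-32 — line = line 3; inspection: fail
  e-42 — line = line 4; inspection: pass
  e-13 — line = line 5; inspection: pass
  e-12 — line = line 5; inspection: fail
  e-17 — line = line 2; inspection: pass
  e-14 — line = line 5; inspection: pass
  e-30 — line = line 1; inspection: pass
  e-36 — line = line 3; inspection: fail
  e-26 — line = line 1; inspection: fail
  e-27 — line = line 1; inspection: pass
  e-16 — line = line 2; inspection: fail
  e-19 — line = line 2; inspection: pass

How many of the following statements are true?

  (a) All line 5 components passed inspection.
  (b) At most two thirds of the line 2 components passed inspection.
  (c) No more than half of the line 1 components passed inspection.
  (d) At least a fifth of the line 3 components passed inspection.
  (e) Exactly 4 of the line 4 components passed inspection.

(a) line 5: |A| = 8, |A ∩ B| = 7; needs A ⊆ B, i.e. every element of A is in B (|A ∖ B| = 0) — false.
(b) line 2: |A| = 8, |A ∩ B| = 6; needs |A ∩ B| / |A| ≤ 2/3 — false.
(c) line 1: |A| = 8, |A ∩ B| = 4; needs |A ∩ B| ≤ |A ∖ B| — true.
(d) line 3: |A| = 5, |A ∩ B| = 0; needs |A ∩ B| / |A| ≥ 1/5 — false.
(e) line 4: |A| = 6, |A ∩ B| = 3; needs |A ∩ B| = 4 — false.

1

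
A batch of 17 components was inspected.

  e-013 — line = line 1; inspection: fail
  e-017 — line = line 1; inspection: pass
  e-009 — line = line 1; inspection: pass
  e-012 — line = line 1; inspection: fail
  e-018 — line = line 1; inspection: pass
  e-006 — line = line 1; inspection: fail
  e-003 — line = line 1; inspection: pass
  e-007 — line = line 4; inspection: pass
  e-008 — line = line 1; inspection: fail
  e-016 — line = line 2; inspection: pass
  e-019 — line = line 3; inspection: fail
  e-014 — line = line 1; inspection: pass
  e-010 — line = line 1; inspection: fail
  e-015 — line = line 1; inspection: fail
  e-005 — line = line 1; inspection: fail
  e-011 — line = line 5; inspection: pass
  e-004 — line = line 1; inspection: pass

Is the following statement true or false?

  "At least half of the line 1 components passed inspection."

False

The determiner here denotes the relation: |A ∩ B| ≥ |A ∖ B|.
A (the restrictor) = {e-013, e-017, e-009, e-012, e-018, e-006, e-003, e-008, e-014, e-010, e-015, e-005, e-004}, |A| = 13.
A ∩ B = {e-017, e-009, e-018, e-003, e-014, e-004}, so |A ∩ B| = 6.
A ∖ B = {e-013, e-012, e-006, e-008, e-010, e-015, e-005}, so |A ∖ B| = 7.
6 < 7, so the statement is false.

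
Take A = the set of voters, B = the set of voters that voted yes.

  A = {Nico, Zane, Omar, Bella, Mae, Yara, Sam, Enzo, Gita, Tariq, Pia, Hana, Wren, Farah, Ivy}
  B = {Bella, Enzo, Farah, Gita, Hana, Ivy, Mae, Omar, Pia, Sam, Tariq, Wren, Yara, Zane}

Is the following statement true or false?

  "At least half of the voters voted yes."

True

The determiner here denotes the relation: |A ∩ B| ≥ |A ∖ B|.
|A| = 15, |A ∩ B| = 14, |A ∖ B| = 1.
14 > 1, so the statement is true.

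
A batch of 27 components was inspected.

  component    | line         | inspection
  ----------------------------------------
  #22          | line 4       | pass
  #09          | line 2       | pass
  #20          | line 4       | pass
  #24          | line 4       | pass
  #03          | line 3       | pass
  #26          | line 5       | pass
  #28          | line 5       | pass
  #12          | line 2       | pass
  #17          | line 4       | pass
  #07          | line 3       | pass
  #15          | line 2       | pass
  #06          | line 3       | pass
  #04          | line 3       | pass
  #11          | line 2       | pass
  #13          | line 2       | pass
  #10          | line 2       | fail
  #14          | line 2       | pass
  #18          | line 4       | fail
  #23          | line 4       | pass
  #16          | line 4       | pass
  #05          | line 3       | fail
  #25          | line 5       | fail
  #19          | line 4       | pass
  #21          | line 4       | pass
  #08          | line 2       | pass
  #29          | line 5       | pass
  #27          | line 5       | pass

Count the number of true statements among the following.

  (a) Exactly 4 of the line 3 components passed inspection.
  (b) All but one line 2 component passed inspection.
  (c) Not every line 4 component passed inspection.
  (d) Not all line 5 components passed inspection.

4

(a) line 3: |A| = 5, |A ∩ B| = 4; needs |A ∩ B| = 4 — true.
(b) line 2: |A| = 8, |A ∩ B| = 7; needs |A ∖ B| = 1 — true.
(c) line 4: |A| = 9, |A ∩ B| = 8; needs A ⊄ B (|A ∖ B| ≥ 1) — true.
(d) line 5: |A| = 5, |A ∩ B| = 4; needs A ⊄ B (|A ∖ B| ≥ 1) — true.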